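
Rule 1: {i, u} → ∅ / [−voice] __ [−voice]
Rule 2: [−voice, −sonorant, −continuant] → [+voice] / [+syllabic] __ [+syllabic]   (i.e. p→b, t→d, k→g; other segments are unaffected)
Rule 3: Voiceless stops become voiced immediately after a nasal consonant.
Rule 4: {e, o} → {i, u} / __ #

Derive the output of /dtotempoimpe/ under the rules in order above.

Rule 1 (high vowel syncope): no segment meets the environment; /dtotempoimpe/ is unchanged.
Rule 2 (intervocalic voicing): /t/ is a voiceless stop between vowels /o/ and /e/, so it voices to [d]. /dtotempoimpe/ → dtodempoimpe.
Rule 3 (post-nasal voicing): /p/ is a voiceless stop immediately after the nasal /m/, so it voices to [b]. /p/ is a voiceless stop immediately after the nasal /m/, so it voices to [b]. /dtodempoimpe/ → dtodemboimbe.
Rule 4 (final vowel raising): /e/ is a mid vowel in word-final position, so it raises to [i]. /dtodemboimbe/ → dtodemboimbi.

dtodemboimbi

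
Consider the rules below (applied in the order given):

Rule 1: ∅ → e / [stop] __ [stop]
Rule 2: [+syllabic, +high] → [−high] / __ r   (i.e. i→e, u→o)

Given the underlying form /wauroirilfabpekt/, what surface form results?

waoroerilfabepeket

Rule 1 (stop-cluster e-epenthesis): /b/ and /p/ form a stop–stop cluster, so [e] is inserted between them. /k/ and /t/ form a stop–stop cluster, so [e] is inserted between them. /wauroirilfabpekt/ → wauroirilfabepeket.
Rule 2 (pre-rhotic lowering): /u/ is a high vowel immediately before /r/, so it lowers to [o]. /i/ is a high vowel immediately before /r/, so it lowers to [e]. /wauroirilfabepeket/ → waoroerilfabepeket.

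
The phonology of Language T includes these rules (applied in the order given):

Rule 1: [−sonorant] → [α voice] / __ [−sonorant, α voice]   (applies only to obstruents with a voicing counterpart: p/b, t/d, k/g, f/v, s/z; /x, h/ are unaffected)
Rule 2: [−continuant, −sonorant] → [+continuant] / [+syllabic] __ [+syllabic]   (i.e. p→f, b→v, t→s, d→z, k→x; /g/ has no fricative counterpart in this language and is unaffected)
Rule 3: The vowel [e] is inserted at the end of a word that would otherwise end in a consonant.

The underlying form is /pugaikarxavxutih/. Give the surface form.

Rule 1 (regressive voicing assimilation): /v/ precedes the voiceless obstruent /x/, so it devoices to [f] by assimilation. /pugaikarxavxutih/ → pugaikarxafxutih.
Rule 2 (intervocalic spirantization): /k/ is a stop between vowels /i/ and /a/, so it spirantizes to the fricative [x]. /t/ is a stop between vowels /u/ and /i/, so it spirantizes to the fricative [s]. /pugaikarxafxutih/ → pugaixarxafxusih.
Rule 3 (final e-epenthesis): the form ends in the consonant /h/, so [e] is inserted word-finally. /pugaixarxafxusih/ → pugaixarxafxusihe.

pugaixarxafxusihe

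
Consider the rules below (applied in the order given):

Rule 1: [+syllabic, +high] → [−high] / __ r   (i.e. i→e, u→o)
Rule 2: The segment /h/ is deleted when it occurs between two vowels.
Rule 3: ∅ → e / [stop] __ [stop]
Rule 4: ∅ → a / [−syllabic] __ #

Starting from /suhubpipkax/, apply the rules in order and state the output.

Rule 1 (pre-rhotic lowering): no segment meets the environment; /suhubpipkax/ is unchanged.
Rule 2 (intervocalic h-deletion): /h/ occurs between vowels /u/ and /u/, so it deletes. /suhubpipkax/ → suubpipkax.
Rule 3 (stop-cluster e-epenthesis): /b/ and /p/ form a stop–stop cluster, so [e] is inserted between them. /p/ and /k/ form a stop–stop cluster, so [e] is inserted between them. /suubpipkax/ → suubepipekax.
Rule 4 (final a-epenthesis): the form ends in the consonant /x/, so [a] is inserted word-finally. /suubepipekax/ → suubepipekaxa.

suubepipekaxa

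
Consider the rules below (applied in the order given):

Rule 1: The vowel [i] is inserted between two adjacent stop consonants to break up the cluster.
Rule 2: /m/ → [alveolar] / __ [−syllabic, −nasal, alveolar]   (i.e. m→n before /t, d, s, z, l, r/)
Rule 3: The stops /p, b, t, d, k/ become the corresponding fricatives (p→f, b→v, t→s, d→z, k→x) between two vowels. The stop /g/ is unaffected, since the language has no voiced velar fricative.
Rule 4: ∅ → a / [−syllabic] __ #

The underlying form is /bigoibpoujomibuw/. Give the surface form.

bigoivifoujomivuwa

Rule 1 (stop-cluster i-epenthesis): /b/ and /p/ form a stop–stop cluster, so [i] is inserted between them. /bigoibpoujomibuw/ → bigoibipoujomibuw.
Rule 2 (nasal place assimilation): no segment meets the environment; /bigoibipoujomibuw/ is unchanged.
Rule 3 (intervocalic spirantization): /b/ is a stop between vowels /i/ and /i/, so it spirantizes to the fricative [v]. /p/ is a stop between vowels /i/ and /o/, so it spirantizes to the fricative [f]. /b/ is a stop between vowels /i/ and /u/, so it spirantizes to the fricative [v]. /bigoibipoujomibuw/ → bigoivifoujomivuw.
Rule 4 (final a-epenthesis): the form ends in the consonant /w/, so [a] is inserted word-finally. /bigoivifoujomivuw/ → bigoivifoujomivuwa.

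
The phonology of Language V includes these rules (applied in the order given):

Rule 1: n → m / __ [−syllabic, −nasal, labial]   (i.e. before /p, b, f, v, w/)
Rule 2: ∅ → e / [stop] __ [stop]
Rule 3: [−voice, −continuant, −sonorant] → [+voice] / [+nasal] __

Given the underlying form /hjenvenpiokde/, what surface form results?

hjemvembiokede

Rule 1 (nasal place assimilation): /n/ precedes the labial consonant /v/, so it assimilates in place to [m]. /n/ precedes the labial consonant /p/, so it assimilates in place to [m]. /hjenvenpiokde/ → hjemvempiokde.
Rule 2 (stop-cluster e-epenthesis): /k/ and /d/ form a stop–stop cluster, so [e] is inserted between them. /hjemvempiokde/ → hjemvempiokede.
Rule 3 (post-nasal voicing): /p/ is a voiceless stop immediately after the nasal /m/, so it voices to [b]. /hjemvempiokede/ → hjemvembiokede.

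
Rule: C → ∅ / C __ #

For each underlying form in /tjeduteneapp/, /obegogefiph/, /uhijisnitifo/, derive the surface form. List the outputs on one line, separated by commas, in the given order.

tjeduteneap, obegogefip, uhijisnitifo

/tjeduteneapp/: /p/ is the second consonant of a word-final cluster /pp/, so it deletes. → [tjeduteneap].
/obegogefiph/: /h/ is the second consonant of a word-final cluster /ph/, so it deletes. → [obegogefip].
/uhijisnitifo/: the rule's environment is not met; surfaces unchanged as [uhijisnitifo].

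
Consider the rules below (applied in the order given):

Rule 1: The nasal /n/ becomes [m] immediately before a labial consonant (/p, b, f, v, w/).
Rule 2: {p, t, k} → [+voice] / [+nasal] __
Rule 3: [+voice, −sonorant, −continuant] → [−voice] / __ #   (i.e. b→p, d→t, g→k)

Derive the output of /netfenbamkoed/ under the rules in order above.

Rule 1 (nasal place assimilation): /n/ precedes the labial consonant /b/, so it assimilates in place to [m]. /netfenbamkoed/ → netfembamkoed.
Rule 2 (post-nasal voicing): /k/ is a voiceless stop immediately after the nasal /m/, so it voices to [g]. /netfembamkoed/ → netfembamgoed.
Rule 3 (final devoicing): /d/ is a voiced stop in word-final position, so it devoices to [t]. /netfembamgoed/ → netfembamgoet.

netfembamgoet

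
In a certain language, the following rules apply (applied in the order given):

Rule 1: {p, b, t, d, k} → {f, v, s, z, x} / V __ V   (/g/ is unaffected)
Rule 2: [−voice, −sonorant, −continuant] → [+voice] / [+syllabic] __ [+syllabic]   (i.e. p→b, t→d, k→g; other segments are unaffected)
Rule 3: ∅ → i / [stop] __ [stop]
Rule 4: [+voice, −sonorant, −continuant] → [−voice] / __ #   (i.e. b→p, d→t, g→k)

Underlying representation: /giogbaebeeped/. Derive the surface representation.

giogibaeveefet

Rule 1 (intervocalic spirantization): /b/ is a stop between vowels /e/ and /e/, so it spirantizes to the fricative [v]. /p/ is a stop between vowels /e/ and /e/, so it spirantizes to the fricative [f]. /giogbaebeeped/ → giogbaeveefed.
Rule 2 (intervocalic voicing): no segment meets the environment; /giogbaeveefed/ is unchanged.
Rule 3 (stop-cluster i-epenthesis): /g/ and /b/ form a stop–stop cluster, so [i] is inserted between them. /giogbaeveefed/ → giogibaeveefed.
Rule 4 (final devoicing): /d/ is a voiced stop in word-final position, so it devoices to [t]. /giogibaeveefed/ → giogibaeveefet.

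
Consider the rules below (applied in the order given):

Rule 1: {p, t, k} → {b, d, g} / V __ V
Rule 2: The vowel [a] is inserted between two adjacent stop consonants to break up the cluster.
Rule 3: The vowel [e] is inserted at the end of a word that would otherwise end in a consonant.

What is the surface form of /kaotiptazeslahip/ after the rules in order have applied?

kaodipatazeslahipe

Rule 1 (intervocalic voicing): /t/ is a voiceless stop between vowels /o/ and /i/, so it voices to [d]. /kaotiptazeslahip/ → kaodiptazeslahip.
Rule 2 (stop-cluster a-epenthesis): /p/ and /t/ form a stop–stop cluster, so [a] is inserted between them. /kaodiptazeslahip/ → kaodipatazeslahip.
Rule 3 (final e-epenthesis): the form ends in the consonant /p/, so [e] is inserted word-finally. /kaodipatazeslahip/ → kaodipatazeslahipe.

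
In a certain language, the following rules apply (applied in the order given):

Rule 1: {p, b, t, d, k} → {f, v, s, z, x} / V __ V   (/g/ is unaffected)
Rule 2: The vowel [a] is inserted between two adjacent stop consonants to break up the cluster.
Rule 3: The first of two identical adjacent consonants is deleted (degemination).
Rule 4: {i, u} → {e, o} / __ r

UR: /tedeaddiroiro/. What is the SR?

Rule 1 (intervocalic spirantization): /d/ is a stop between vowels /e/ and /e/, so it spirantizes to the fricative [z]. /tedeaddiroiro/ → tezeaddiroiro.
Rule 2 (stop-cluster a-epenthesis): /d/ and /d/ form a stop–stop cluster, so [a] is inserted between them. /tezeaddiroiro/ → tezeadadiroiro.
Rule 3 (degemination): no segment meets the environment; /tezeadadiroiro/ is unchanged.
Rule 4 (pre-rhotic lowering): /i/ is a high vowel immediately before /r/, so it lowers to [e]. /i/ is a high vowel immediately before /r/, so it lowers to [e]. /tezeadadiroiro/ → tezeadaderoero.

tezeadaderoero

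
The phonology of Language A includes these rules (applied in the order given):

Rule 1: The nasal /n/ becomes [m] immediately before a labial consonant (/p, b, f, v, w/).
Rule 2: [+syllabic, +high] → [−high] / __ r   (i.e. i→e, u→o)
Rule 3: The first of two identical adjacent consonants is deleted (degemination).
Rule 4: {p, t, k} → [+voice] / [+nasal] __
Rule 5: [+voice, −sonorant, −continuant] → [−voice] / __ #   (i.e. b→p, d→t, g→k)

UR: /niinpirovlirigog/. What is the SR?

Rule 1 (nasal place assimilation): /n/ precedes the labial consonant /p/, so it assimilates in place to [m]. /niinpirovlirigog/ → niimpirovlirigog.
Rule 2 (pre-rhotic lowering): /i/ is a high vowel immediately before /r/, so it lowers to [e]. /i/ is a high vowel immediately before /r/, so it lowers to [e]. /niimpirovlirigog/ → niimperovlerigog.
Rule 3 (degemination): no segment meets the environment; /niimperovlerigog/ is unchanged.
Rule 4 (post-nasal voicing): /p/ is a voiceless stop immediately after the nasal /m/, so it voices to [b]. /niimperovlerigog/ → niimberovlerigog.
Rule 5 (final devoicing): /g/ is a voiced stop in word-final position, so it devoices to [k]. /niimberovlerigog/ → niimberovlerigok.

niimberovlerigok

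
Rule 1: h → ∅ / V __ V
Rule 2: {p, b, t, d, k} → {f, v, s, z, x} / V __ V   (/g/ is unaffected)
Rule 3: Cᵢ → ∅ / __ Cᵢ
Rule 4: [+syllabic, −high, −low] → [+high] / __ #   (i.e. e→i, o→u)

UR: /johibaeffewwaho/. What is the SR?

joivaefewau

Rule 1 (intervocalic h-deletion): /h/ occurs between vowels /o/ and /i/, so it deletes. /h/ occurs between vowels /a/ and /o/, so it deletes. /johibaeffewwaho/ → joibaeffewwao.
Rule 2 (intervocalic spirantization): /b/ is a stop between vowels /i/ and /a/, so it spirantizes to the fricative [v]. /joibaeffewwao/ → joivaeffewwao.
Rule 3 (degemination): /ff/ is a geminate; the first /f/ deletes. /ww/ is a geminate; the first /w/ deletes. /joivaeffewwao/ → joivaefewao.
Rule 4 (final vowel raising): /o/ is a mid vowel in word-final position, so it raises to [u]. /joivaefewao/ → joivaefewau.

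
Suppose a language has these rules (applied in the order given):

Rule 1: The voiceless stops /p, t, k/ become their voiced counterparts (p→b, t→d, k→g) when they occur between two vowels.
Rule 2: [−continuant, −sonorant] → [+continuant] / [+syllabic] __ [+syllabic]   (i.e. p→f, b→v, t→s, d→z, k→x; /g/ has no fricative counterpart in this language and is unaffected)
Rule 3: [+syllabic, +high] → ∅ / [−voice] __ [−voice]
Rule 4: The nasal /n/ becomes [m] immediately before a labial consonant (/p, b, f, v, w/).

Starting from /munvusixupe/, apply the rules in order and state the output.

mumvusxuve

Rule 1 (intervocalic voicing): /p/ is a voiceless stop between vowels /u/ and /e/, so it voices to [b]. /munvusixupe/ → munvusixube.
Rule 2 (intervocalic spirantization): /b/ is a stop between vowels /u/ and /e/, so it spirantizes to the fricative [v]. /munvusixube/ → munvusixuve.
Rule 3 (high vowel syncope): /i/ is a high vowel flanked by voiceless consonants /s/ and /x/, so it deletes. /munvusixuve/ → munvusxuve.
Rule 4 (nasal place assimilation): /n/ precedes the labial consonant /v/, so it assimilates in place to [m]. /munvusxuve/ → mumvusxuve.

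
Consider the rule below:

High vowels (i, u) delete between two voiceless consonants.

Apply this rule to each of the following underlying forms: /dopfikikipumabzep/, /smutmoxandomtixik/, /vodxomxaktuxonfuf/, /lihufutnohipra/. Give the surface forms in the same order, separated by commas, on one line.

dopfkkpumabzep, smutmoxandomtxk, vodxomxaktxonff, lihftnohpra

/dopfikikipumabzep/: /i/ is a high vowel flanked by voiceless consonants /f/ and /k/, so it deletes. /i/ is a high vowel flanked by voiceless consonants /k/ and /k/, so it deletes. /i/ is a high vowel flanked by voiceless consonants /k/ and /p/, so it deletes. → [dopfkkpumabzep].
/smutmoxandomtixik/: /i/ is a high vowel flanked by voiceless consonants /t/ and /x/, so it deletes. /i/ is a high vowel flanked by voiceless consonants /x/ and /k/, so it deletes. → [smutmoxandomtxk].
/vodxomxaktuxonfuf/: /u/ is a high vowel flanked by voiceless consonants /t/ and /x/, so it deletes. /u/ is a high vowel flanked by voiceless consonants /f/ and /f/, so it deletes. → [vodxomxaktxonff].
/lihufutnohipra/: /u/ is a high vowel flanked by voiceless consonants /h/ and /f/, so it deletes. /u/ is a high vowel flanked by voiceless consonants /f/ and /t/, so it deletes. /i/ is a high vowel flanked by voiceless consonants /h/ and /p/, so it deletes. → [lihftnohpra].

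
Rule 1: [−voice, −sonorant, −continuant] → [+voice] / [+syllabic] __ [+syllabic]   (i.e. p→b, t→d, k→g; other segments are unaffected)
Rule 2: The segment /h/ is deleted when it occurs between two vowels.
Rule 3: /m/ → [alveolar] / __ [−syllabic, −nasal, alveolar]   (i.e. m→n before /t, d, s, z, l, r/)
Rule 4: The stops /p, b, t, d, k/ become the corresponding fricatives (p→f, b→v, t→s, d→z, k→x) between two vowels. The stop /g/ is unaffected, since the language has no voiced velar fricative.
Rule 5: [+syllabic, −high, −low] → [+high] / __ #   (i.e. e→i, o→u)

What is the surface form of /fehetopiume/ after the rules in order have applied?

Rule 1 (intervocalic voicing): /t/ is a voiceless stop between vowels /e/ and /o/, so it voices to [d]. /p/ is a voiceless stop between vowels /o/ and /i/, so it voices to [b]. /fehetopiume/ → fehedobiume.
Rule 2 (intervocalic h-deletion): /h/ occurs between vowels /e/ and /e/, so it deletes. /fehedobiume/ → feedobiume.
Rule 3 (nasal place assimilation): no segment meets the environment; /feedobiume/ is unchanged.
Rule 4 (intervocalic spirantization): /d/ is a stop between vowels /e/ and /o/, so it spirantizes to the fricative [z]. /b/ is a stop between vowels /o/ and /i/, so it spirantizes to the fricative [v]. /feedobiume/ → feezoviume.
Rule 5 (final vowel raising): /e/ is a mid vowel in word-final position, so it raises to [i]. /feezoviume/ → feezoviumi.

feezoviumi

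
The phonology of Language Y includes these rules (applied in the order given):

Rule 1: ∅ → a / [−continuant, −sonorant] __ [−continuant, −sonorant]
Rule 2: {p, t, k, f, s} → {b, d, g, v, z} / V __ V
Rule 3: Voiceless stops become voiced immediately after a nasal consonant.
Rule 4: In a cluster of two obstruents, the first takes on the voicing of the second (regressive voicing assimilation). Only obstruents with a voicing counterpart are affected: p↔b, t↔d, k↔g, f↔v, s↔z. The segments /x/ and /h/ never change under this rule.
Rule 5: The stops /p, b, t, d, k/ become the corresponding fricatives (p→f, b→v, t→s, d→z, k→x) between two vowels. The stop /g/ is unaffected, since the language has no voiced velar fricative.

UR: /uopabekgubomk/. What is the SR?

uovavegaguvomg

Rule 1 (stop-cluster a-epenthesis): /k/ and /g/ form a stop–stop cluster, so [a] is inserted between them. /uopabekgubomk/ → uopabekagubomk.
Rule 2 (intervocalic voicing): /p/ is a voiceless obstruent between vowels /o/ and /a/, so it voices to [b]. /k/ is a voiceless obstruent between vowels /e/ and /a/, so it voices to [g]. /uopabekagubomk/ → uobabegagubomk.
Rule 3 (post-nasal voicing): /k/ is a voiceless stop immediately after the nasal /m/, so it voices to [g]. /uobabegagubomk/ → uobabegagubomg.
Rule 4 (regressive voicing assimilation): no segment meets the environment; /uobabegagubomg/ is unchanged.
Rule 5 (intervocalic spirantization): /b/ is a stop between vowels /o/ and /a/, so it spirantizes to the fricative [v]. /b/ is a stop between vowels /a/ and /e/, so it spirantizes to the fricative [v]. /b/ is a stop between vowels /u/ and /o/, so it spirantizes to the fricative [v]. /uobabegagubomg/ → uovavegaguvomg.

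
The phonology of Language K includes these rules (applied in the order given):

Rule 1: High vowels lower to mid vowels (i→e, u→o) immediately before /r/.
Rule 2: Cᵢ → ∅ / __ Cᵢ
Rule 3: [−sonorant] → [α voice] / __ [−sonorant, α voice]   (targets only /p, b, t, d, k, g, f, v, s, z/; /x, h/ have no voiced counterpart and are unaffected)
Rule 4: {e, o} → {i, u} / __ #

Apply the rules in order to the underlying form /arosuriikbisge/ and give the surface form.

Rule 1 (pre-rhotic lowering): /u/ is a high vowel immediately before /r/, so it lowers to [o]. /arosuriikbisge/ → arosoriikbisge.
Rule 2 (degemination): no segment meets the environment; /arosoriikbisge/ is unchanged.
Rule 3 (regressive voicing assimilation): /k/ precedes the voiced obstruent /b/, so it voices to [g] by assimilation. /s/ precedes the voiced obstruent /g/, so it voices to [z] by assimilation. /arosoriikbisge/ → arosoriigbizge.
Rule 4 (final vowel raising): /e/ is a mid vowel in word-final position, so it raises to [i]. /arosoriigbizge/ → arosoriigbizgi.

arosoriigbizgi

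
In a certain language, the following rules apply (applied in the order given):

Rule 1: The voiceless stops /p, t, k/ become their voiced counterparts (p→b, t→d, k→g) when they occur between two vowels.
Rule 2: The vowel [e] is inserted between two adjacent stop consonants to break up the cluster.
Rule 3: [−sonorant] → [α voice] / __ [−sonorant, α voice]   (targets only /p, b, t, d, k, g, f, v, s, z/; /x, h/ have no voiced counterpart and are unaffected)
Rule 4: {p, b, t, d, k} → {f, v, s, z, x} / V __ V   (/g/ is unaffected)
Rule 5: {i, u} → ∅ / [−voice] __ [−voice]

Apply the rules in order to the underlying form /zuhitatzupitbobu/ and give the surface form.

Rule 1 (intervocalic voicing): /t/ is a voiceless stop between vowels /i/ and /a/, so it voices to [d]. /p/ is a voiceless stop between vowels /u/ and /i/, so it voices to [b]. /zuhitatzupitbobu/ → zuhidatzubitbobu.
Rule 2 (stop-cluster e-epenthesis): /t/ and /b/ form a stop–stop cluster, so [e] is inserted between them. /zuhidatzubitbobu/ → zuhidatzubitebobu.
Rule 3 (regressive voicing assimilation): /t/ precedes the voiced obstruent /z/, so it voices to [d] by assimilation. /zuhidatzubitebobu/ → zuhidadzubitebobu.
Rule 4 (intervocalic spirantization): /d/ is a stop between vowels /i/ and /a/, so it spirantizes to the fricative [z]. /b/ is a stop between vowels /u/ and /i/, so it spirantizes to the fricative [v]. /t/ is a stop between vowels /i/ and /e/, so it spirantizes to the fricative [s]. /b/ is a stop between vowels /e/ and /o/, so it spirantizes to the fricative [v]. /b/ is a stop between vowels /o/ and /u/, so it spirantizes to the fricative [v]. /zuhidadzubitebobu/ → zuhizadzuvisevovu.
Rule 5 (high vowel syncope): no segment meets the environment; /zuhizadzuvisevovu/ is unchanged.

zuhizadzuvisevovu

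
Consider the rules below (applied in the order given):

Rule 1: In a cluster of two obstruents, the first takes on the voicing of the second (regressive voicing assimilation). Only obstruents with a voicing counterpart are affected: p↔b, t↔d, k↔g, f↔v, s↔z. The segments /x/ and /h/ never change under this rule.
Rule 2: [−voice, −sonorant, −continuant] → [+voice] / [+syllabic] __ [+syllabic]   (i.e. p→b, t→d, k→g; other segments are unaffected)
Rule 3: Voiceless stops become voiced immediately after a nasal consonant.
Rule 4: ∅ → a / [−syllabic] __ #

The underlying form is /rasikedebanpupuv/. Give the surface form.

rasigedebanbubuva

Rule 1 (regressive voicing assimilation): no segment meets the environment; /rasikedebanpupuv/ is unchanged.
Rule 2 (intervocalic voicing): /k/ is a voiceless stop between vowels /i/ and /e/, so it voices to [g]. /p/ is a voiceless stop between vowels /u/ and /u/, so it voices to [b]. /rasikedebanpupuv/ → rasigedebanpubuv.
Rule 3 (post-nasal voicing): /p/ is a voiceless stop immediately after the nasal /n/, so it voices to [b]. /rasigedebanpubuv/ → rasigedebanbubuv.
Rule 4 (final a-epenthesis): the form ends in the consonant /v/, so [a] is inserted word-finally. /rasigedebanbubuv/ → rasigedebanbubuva.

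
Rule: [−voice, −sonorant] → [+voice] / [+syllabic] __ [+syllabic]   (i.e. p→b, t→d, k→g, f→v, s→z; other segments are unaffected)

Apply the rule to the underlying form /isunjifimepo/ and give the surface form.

/s/ is a voiceless obstruent between vowels /i/ and /u/, so it voices to [z].
/f/ is a voiceless obstruent between vowels /i/ and /i/, so it voices to [v].
/p/ is a voiceless obstruent between vowels /e/ and /o/, so it voices to [b].
Surface form: [izunjivimebo].

izunjivimebo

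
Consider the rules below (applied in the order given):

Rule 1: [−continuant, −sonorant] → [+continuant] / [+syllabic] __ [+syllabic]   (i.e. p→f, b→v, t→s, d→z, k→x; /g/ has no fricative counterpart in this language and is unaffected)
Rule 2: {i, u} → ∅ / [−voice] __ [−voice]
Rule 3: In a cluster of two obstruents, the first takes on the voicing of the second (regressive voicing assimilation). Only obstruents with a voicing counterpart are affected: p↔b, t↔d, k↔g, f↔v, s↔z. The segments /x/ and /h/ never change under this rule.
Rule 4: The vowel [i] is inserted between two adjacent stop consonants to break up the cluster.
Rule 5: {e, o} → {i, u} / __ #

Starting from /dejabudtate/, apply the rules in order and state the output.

dejavutitasi

Rule 1 (intervocalic spirantization): /b/ is a stop between vowels /a/ and /u/, so it spirantizes to the fricative [v]. /t/ is a stop between vowels /a/ and /e/, so it spirantizes to the fricative [s]. /dejabudtate/ → dejavudtase.
Rule 2 (high vowel syncope): no segment meets the environment; /dejavudtase/ is unchanged.
Rule 3 (regressive voicing assimilation): /d/ precedes the voiceless obstruent /t/, so it devoices to [t] by assimilation. /dejavudtase/ → dejavuttase.
Rule 4 (stop-cluster i-epenthesis): /t/ and /t/ form a stop–stop cluster, so [i] is inserted between them. /dejavuttase/ → dejavutitase.
Rule 5 (final vowel raising): /e/ is a mid vowel in word-final position, so it raises to [i]. /dejavutitase/ → dejavutitasi.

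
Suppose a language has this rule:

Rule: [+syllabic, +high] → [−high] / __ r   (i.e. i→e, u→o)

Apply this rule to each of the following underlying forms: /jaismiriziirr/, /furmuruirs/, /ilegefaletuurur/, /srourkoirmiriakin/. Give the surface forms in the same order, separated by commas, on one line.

jaismerizierr, formoruers, ilegefaletuoror, sroorkoermeriakin

/jaismiriziirr/: /i/ is a high vowel immediately before /r/, so it lowers to [e]. /i/ is a high vowel immediately before /r/, so it lowers to [e]. → [jaismerizierr].
/furmuruirs/: /u/ is a high vowel immediately before /r/, so it lowers to [o]. /u/ is a high vowel immediately before /r/, so it lowers to [o]. /i/ is a high vowel immediately before /r/, so it lowers to [e]. → [formoruers].
/ilegefaletuurur/: /u/ is a high vowel immediately before /r/, so it lowers to [o]. /u/ is a high vowel immediately before /r/, so it lowers to [o]. → [ilegefaletuoror].
/srourkoirmiriakin/: /u/ is a high vowel immediately before /r/, so it lowers to [o]. /i/ is a high vowel immediately before /r/, so it lowers to [e]. /i/ is a high vowel immediately before /r/, so it lowers to [e]. → [sroorkoermeriakin].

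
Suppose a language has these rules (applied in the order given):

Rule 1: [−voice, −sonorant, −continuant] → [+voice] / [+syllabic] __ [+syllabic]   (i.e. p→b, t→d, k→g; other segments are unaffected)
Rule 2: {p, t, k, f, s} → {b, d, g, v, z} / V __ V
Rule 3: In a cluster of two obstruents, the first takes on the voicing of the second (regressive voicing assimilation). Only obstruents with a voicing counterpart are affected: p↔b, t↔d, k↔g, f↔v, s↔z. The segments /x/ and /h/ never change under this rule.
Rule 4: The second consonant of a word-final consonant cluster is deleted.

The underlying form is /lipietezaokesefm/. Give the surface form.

Rule 1 (intervocalic voicing): /p/ is a voiceless stop between vowels /i/ and /i/, so it voices to [b]. /t/ is a voiceless stop between vowels /e/ and /e/, so it voices to [d]. /k/ is a voiceless stop between vowels /o/ and /e/, so it voices to [g]. /lipietezaokesefm/ → libiedezaogesefm.
Rule 2 (intervocalic voicing): /s/ is a voiceless obstruent between vowels /e/ and /e/, so it voices to [z]. /libiedezaogesefm/ → libiedezaogezefm.
Rule 3 (regressive voicing assimilation): no segment meets the environment; /libiedezaogezefm/ is unchanged.
Rule 4 (final cluster simplification): /m/ is the second consonant of a word-final cluster /fm/, so it deletes. /libiedezaogezefm/ → libiedezaogezef.

libiedezaogezef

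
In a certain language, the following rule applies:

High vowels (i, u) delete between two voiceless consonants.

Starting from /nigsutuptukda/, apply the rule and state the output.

/u/ is a high vowel flanked by voiceless consonants /s/ and /t/, so it deletes.
/u/ is a high vowel flanked by voiceless consonants /t/ and /p/, so it deletes.
/u/ is a high vowel flanked by voiceless consonants /t/ and /k/, so it deletes.
The other instance of /i/ does not occur in the required environment and remains unchanged.
Surface form: [nigstptkda].

nigstptkda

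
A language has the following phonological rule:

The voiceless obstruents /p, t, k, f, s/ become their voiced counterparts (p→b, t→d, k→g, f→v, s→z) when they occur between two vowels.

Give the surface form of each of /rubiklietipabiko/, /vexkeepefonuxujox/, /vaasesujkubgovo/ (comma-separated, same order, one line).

/rubiklietipabiko/: /t/ is a voiceless obstruent between vowels /e/ and /i/, so it voices to [d]. /p/ is a voiceless obstruent between vowels /i/ and /a/, so it voices to [b]. /k/ is a voiceless obstruent between vowels /i/ and /o/, so it voices to [g]. → [rubikliedibabigo].
/vexkeepefonuxujox/: /p/ is a voiceless obstruent between vowels /e/ and /e/, so it voices to [b]. /f/ is a voiceless obstruent between vowels /e/ and /o/, so it voices to [v]. → [vexkeebevonuxujox].
/vaasesujkubgovo/: /s/ is a voiceless obstruent between vowels /a/ and /e/, so it voices to [z]. /s/ is a voiceless obstruent between vowels /e/ and /u/, so it voices to [z]. → [vaazezujkubgovo].

rubikliedibabigo, vexkeebevonuxujox, vaazezujkubgovo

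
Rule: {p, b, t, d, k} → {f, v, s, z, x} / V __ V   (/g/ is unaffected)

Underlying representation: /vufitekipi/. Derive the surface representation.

/t/ is a stop between vowels /i/ and /e/, so it spirantizes to the fricative [s].
/k/ is a stop between vowels /e/ and /i/, so it spirantizes to the fricative [x].
/p/ is a stop between vowels /i/ and /i/, so it spirantizes to the fricative [f].
Surface form: [vufisexifi].

vufisexifi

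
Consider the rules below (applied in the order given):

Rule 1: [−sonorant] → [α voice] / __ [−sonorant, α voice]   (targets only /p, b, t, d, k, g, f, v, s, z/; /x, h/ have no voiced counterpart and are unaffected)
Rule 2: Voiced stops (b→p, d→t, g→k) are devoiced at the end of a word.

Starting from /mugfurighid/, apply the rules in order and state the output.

Rule 1 (regressive voicing assimilation): /g/ precedes the voiceless obstruent /f/, so it devoices to [k] by assimilation. /g/ precedes the voiceless obstruent /h/, so it devoices to [k] by assimilation. /mugfurighid/ → mukfurikhid.
Rule 2 (final devoicing): /d/ is a voiced stop in word-final position, so it devoices to [t]. /mukfurikhid/ → mukfurikhit.

mukfurikhit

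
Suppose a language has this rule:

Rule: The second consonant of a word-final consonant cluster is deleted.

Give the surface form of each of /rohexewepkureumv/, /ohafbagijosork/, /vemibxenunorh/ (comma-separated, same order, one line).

rohexewepkureum, ohafbagijosor, vemibxenunor

/rohexewepkureumv/: /v/ is the second consonant of a word-final cluster /mv/, so it deletes. → [rohexewepkureum].
/ohafbagijosork/: /k/ is the second consonant of a word-final cluster /rk/, so it deletes. → [ohafbagijosor].
/vemibxenunorh/: /h/ is the second consonant of a word-final cluster /rh/, so it deletes. → [vemibxenunor].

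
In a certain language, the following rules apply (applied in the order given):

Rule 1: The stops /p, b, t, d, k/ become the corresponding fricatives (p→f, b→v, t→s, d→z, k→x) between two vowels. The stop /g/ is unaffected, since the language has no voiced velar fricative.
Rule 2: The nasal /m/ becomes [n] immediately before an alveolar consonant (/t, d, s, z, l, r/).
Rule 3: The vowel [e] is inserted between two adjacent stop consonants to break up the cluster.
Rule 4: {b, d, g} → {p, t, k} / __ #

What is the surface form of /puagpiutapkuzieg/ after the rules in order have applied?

puagepiusapekuziek

Rule 1 (intervocalic spirantization): /t/ is a stop between vowels /u/ and /a/, so it spirantizes to the fricative [s]. /puagpiutapkuzieg/ → puagpiusapkuzieg.
Rule 2 (nasal place assimilation): no segment meets the environment; /puagpiusapkuzieg/ is unchanged.
Rule 3 (stop-cluster e-epenthesis): /g/ and /p/ form a stop–stop cluster, so [e] is inserted between them. /p/ and /k/ form a stop–stop cluster, so [e] is inserted between them. /puagpiusapkuzieg/ → puagepiusapekuzieg.
Rule 4 (final devoicing): /g/ is a voiced stop in word-final position, so it devoices to [k]. /puagepiusapekuzieg/ → puagepiusapekuziek.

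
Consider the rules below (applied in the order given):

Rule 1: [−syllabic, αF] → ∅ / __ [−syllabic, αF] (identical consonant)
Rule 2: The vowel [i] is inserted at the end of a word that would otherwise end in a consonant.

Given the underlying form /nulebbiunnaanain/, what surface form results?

Rule 1 (degemination): /bb/ is a geminate; the first /b/ deletes. /nn/ is a geminate; the first /n/ deletes. /nulebbiunnaanain/ → nulebiunaanain.
Rule 2 (final i-epenthesis): the form ends in the consonant /n/, so [i] is inserted word-finally. /nulebiunaanain/ → nulebiunaanaini.

nulebiunaanaini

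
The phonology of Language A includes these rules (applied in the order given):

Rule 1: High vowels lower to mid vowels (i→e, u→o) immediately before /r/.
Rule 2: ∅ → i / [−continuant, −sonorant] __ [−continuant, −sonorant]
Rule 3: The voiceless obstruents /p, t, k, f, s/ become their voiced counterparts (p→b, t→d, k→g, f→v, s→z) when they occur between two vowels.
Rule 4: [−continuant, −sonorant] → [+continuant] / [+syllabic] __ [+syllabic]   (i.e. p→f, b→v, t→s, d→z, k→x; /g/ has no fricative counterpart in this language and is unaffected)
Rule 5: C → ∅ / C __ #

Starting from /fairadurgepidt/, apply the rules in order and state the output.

faerazorgevizit

Rule 1 (pre-rhotic lowering): /i/ is a high vowel immediately before /r/, so it lowers to [e]. /u/ is a high vowel immediately before /r/, so it lowers to [o]. /fairadurgepidt/ → faeradorgepidt.
Rule 2 (stop-cluster i-epenthesis): /d/ and /t/ form a stop–stop cluster, so [i] is inserted between them. /faeradorgepidt/ → faeradorgepidit.
Rule 3 (intervocalic voicing): /p/ is a voiceless obstruent between vowels /e/ and /i/, so it voices to [b]. /faeradorgepidit/ → faeradorgebidit.
Rule 4 (intervocalic spirantization): /d/ is a stop between vowels /a/ and /o/, so it spirantizes to the fricative [z]. /b/ is a stop between vowels /e/ and /i/, so it spirantizes to the fricative [v]. /d/ is a stop between vowels /i/ and /i/, so it spirantizes to the fricative [z]. /faeradorgebidit/ → faerazorgevizit.
Rule 5 (final cluster simplification): no segment meets the environment; /faerazorgevizit/ is unchanged.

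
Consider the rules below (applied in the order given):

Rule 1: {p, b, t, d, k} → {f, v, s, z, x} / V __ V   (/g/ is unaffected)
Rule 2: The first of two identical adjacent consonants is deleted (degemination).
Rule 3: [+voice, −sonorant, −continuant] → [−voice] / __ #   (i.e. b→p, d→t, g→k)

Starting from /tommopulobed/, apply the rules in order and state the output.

Rule 1 (intervocalic spirantization): /p/ is a stop between vowels /o/ and /u/, so it spirantizes to the fricative [f]. /b/ is a stop between vowels /o/ and /e/, so it spirantizes to the fricative [v]. /tommopulobed/ → tommofuloved.
Rule 2 (degemination): /mm/ is a geminate; the first /m/ deletes. /tommofuloved/ → tomofuloved.
Rule 3 (final devoicing): /d/ is a voiced stop in word-final position, so it devoices to [t]. /tomofuloved/ → tomofulovet.

tomofulovet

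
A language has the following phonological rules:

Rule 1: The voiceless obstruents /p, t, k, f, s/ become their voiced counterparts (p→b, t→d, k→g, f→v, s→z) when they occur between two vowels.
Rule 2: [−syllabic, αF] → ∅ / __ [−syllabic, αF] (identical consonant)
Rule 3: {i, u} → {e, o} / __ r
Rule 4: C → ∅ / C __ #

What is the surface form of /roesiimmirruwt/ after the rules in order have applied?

Rule 1 (intervocalic voicing): /s/ is a voiceless obstruent between vowels /e/ and /i/, so it voices to [z]. /roesiimmirruwt/ → roeziimmirruwt.
Rule 2 (degemination): /mm/ is a geminate; the first /m/ deletes. /rr/ is a geminate; the first /r/ deletes. /roeziimmirruwt/ → roeziimiruwt.
Rule 3 (pre-rhotic lowering): /i/ is a high vowel immediately before /r/, so it lowers to [e]. /roeziimiruwt/ → roeziimeruwt.
Rule 4 (final cluster simplification): /t/ is the second consonant of a word-final cluster /wt/, so it deletes. /roeziimeruwt/ → roeziimeruw.

roeziimeruw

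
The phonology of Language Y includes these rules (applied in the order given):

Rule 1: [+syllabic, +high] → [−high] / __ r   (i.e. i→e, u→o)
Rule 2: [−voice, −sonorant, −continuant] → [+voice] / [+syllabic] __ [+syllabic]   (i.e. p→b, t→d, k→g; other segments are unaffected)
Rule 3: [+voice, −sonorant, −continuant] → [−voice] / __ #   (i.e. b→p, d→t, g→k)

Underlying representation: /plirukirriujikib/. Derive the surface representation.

plerugerriujigip

Rule 1 (pre-rhotic lowering): /i/ is a high vowel immediately before /r/, so it lowers to [e]. /i/ is a high vowel immediately before /r/, so it lowers to [e]. /plirukirriujikib/ → plerukerriujikib.
Rule 2 (intervocalic voicing): /k/ is a voiceless stop between vowels /u/ and /e/, so it voices to [g]. /k/ is a voiceless stop between vowels /i/ and /i/, so it voices to [g]. /plerukerriujikib/ → plerugerriujigib.
Rule 3 (final devoicing): /b/ is a voiced stop in word-final position, so it devoices to [p]. /plerugerriujigib/ → plerugerriujigip.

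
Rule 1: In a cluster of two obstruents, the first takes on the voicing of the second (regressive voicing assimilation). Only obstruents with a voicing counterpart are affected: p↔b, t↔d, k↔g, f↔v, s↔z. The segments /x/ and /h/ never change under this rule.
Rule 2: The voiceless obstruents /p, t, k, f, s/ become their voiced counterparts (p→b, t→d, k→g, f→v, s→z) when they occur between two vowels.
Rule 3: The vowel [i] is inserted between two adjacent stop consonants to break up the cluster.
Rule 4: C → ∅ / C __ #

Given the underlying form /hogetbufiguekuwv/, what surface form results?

hogedibuvigueguw

Rule 1 (regressive voicing assimilation): /t/ precedes the voiced obstruent /b/, so it voices to [d] by assimilation. /hogetbufiguekuwv/ → hogedbufiguekuwv.
Rule 2 (intervocalic voicing): /f/ is a voiceless obstruent between vowels /u/ and /i/, so it voices to [v]. /k/ is a voiceless obstruent between vowels /e/ and /u/, so it voices to [g]. /hogedbufiguekuwv/ → hogedbuvigueguwv.
Rule 3 (stop-cluster i-epenthesis): /d/ and /b/ form a stop–stop cluster, so [i] is inserted between them. /hogedbuvigueguwv/ → hogedibuvigueguwv.
Rule 4 (final cluster simplification): /v/ is the second consonant of a word-final cluster /wv/, so it deletes. /hogedibuvigueguwv/ → hogedibuvigueguw.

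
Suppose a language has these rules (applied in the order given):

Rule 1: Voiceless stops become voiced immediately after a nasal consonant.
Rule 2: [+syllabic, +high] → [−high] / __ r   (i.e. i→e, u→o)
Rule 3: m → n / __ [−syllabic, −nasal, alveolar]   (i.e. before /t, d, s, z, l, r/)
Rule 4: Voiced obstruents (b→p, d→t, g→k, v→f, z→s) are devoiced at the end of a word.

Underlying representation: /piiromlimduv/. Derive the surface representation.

pieronlinduf

Rule 1 (post-nasal voicing): no segment meets the environment; /piiromlimduv/ is unchanged.
Rule 2 (pre-rhotic lowering): /i/ is a high vowel immediately before /r/, so it lowers to [e]. /piiromlimduv/ → pieromlimduv.
Rule 3 (nasal place assimilation): /m/ precedes the alveolar consonant /l/, so it assimilates in place to [n]. /m/ precedes the alveolar consonant /d/, so it assimilates in place to [n]. /pieromlimduv/ → pieronlinduv.
Rule 4 (final devoicing): /v/ is a voiced obstruent in word-final position, so it devoices to [f]. /pieronlinduv/ → pieronlinduf.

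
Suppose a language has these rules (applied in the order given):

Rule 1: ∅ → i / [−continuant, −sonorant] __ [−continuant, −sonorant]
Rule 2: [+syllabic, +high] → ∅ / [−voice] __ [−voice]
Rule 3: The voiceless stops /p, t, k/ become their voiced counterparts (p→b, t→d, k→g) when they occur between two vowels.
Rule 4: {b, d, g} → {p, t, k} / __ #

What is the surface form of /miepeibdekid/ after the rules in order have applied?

Rule 1 (stop-cluster i-epenthesis): /b/ and /d/ form a stop–stop cluster, so [i] is inserted between them. /miepeibdekid/ → miepeibidekid.
Rule 2 (high vowel syncope): no segment meets the environment; /miepeibidekid/ is unchanged.
Rule 3 (intervocalic voicing): /p/ is a voiceless stop between vowels /e/ and /e/, so it voices to [b]. /k/ is a voiceless stop between vowels /e/ and /i/, so it voices to [g]. /miepeibidekid/ → miebeibidegid.
Rule 4 (final devoicing): /d/ is a voiced stop in word-final position, so it devoices to [t]. /miebeibidegid/ → miebeibidegit.

miebeibidegit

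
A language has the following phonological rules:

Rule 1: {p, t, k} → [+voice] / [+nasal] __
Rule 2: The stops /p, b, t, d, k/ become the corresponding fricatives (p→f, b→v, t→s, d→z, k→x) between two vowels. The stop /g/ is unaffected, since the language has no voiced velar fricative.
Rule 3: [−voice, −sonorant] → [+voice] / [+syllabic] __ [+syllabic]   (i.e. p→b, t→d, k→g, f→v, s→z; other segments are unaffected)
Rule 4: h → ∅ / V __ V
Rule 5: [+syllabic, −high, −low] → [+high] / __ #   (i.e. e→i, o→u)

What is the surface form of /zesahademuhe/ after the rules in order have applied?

zezaazemui

Rule 1 (post-nasal voicing): no segment meets the environment; /zesahademuhe/ is unchanged.
Rule 2 (intervocalic spirantization): /d/ is a stop between vowels /a/ and /e/, so it spirantizes to the fricative [z]. /zesahademuhe/ → zesahazemuhe.
Rule 3 (intervocalic voicing): /s/ is a voiceless obstruent between vowels /e/ and /a/, so it voices to [z]. /zesahazemuhe/ → zezahazemuhe.
Rule 4 (intervocalic h-deletion): /h/ occurs between vowels /a/ and /a/, so it deletes. /h/ occurs between vowels /u/ and /e/, so it deletes. /zezahazemuhe/ → zezaazemue.
Rule 5 (final vowel raising): /e/ is a mid vowel in word-final position, so it raises to [i]. /zezaazemue/ → zezaazemui.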